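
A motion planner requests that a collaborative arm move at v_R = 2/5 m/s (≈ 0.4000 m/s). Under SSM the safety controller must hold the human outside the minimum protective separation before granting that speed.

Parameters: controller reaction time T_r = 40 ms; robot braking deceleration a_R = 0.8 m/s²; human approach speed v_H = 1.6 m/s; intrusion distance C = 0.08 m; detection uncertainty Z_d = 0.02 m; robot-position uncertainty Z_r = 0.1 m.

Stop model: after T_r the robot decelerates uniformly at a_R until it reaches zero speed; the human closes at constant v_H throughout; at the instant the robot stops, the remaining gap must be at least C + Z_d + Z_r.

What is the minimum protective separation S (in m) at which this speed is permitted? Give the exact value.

S_min = 59/50 m = 1.1800 m

stop time T_s = (2/5)/(4/5) = 0.5000 s
robot in T_r: 0.4000·0.0400 = 0.0160 m
braking distance = 0.4000²/(2·0.8000) = 0.1000 m
human closes 1.6000·0.5400 = 0.8640 m
margins: 0.0800+0.0200+0.1000 = 0.2000 m
S_min ≈ 0.0160+0.1000+0.8640+0.2000  ⇒  S_min = 59/50 m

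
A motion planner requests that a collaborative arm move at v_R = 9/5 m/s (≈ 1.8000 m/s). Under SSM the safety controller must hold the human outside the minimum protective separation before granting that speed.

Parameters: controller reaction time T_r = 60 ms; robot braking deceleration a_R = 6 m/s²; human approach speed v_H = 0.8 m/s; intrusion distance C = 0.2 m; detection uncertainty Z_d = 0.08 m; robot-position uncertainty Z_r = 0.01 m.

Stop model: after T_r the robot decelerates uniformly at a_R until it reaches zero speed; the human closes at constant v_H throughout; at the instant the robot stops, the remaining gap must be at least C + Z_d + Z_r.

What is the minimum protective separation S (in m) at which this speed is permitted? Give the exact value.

T_s = v_R/a_R = (9/5)/6 = 0.3000 s
robot in T_r: 1.8000·0.0600 = 0.1080 m
braking distance = 1.8000²/(2·6.0000) = 0.2700 m
human over T_r+T_s: 0.8000·(0.0600+0.3000) = 0.2880 m
residual clearance needed = 0.2000+0.0800+0.0100 = 0.2900 m
S_min ≈ 0.1080+0.2700+0.2880+0.2900  ⇒  S_min = 239/250 m

S_min = 239/250 m = 0.9560 m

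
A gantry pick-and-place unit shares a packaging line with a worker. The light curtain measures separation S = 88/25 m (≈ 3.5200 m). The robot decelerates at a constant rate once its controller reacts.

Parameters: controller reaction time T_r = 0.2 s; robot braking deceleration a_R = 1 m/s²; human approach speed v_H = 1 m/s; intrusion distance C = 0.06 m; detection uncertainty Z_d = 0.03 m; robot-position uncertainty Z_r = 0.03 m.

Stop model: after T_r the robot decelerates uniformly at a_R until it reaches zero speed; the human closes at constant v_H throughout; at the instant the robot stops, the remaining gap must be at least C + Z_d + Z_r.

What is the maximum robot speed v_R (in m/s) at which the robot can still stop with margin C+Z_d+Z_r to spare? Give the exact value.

quadratic (1/2)·v² + (6/5)·v + (-16/5) = 0
  disc = (6/5)² − 4·(1/2)·(-16/5) = 196/25 ; √disc = 14/5
  v_R = (−(6/5) + 14/5) / (2·(1/2)) = 8/5 m/s
check:
T_s = v_R/a_R = (8/5)/1 = 1.6000 s
robot in T_r: 1.6000·0.2000 = 0.3200 m
robot covers 1.6000·1.6000 − ½·1.0000·1.6000² = 1.2800 m while stopping
human closes 1.0000·1.8000 = 1.8000 m
residual clearance needed = 0.0600+0.0300+0.0300 = 0.1200 m
sum ≈ 0.3200+1.2800+1.8000+0.1200 ≈ 3.5200 m = S ✓

v_R_max = 8/5 m/s = 1.6000 m/s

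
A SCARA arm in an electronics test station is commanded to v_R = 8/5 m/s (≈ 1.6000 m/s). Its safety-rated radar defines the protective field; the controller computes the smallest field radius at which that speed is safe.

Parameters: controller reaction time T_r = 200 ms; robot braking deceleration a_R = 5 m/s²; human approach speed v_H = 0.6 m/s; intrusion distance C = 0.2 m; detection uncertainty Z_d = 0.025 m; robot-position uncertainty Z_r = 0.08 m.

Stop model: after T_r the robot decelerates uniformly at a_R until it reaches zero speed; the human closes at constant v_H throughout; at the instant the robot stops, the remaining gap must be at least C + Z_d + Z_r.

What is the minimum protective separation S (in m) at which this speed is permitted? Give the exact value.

stop time T_s = (8/5)/5 = 0.3200 s
reaction-phase robot travel = 1.6000·0.2000 = 0.3200 m
robot under decel: 1.6000²/(2·5.0000) = 0.2560 m
human closes 0.6000·0.5200 = 0.3120 m
margins: 0.2000+0.0250+0.0800 = 0.3050 m
S_min ≈ 0.3200+0.2560+0.3120+0.3050  ⇒  S_min = 1193/1000 m

S_min = 1193/1000 m = 1.1930 m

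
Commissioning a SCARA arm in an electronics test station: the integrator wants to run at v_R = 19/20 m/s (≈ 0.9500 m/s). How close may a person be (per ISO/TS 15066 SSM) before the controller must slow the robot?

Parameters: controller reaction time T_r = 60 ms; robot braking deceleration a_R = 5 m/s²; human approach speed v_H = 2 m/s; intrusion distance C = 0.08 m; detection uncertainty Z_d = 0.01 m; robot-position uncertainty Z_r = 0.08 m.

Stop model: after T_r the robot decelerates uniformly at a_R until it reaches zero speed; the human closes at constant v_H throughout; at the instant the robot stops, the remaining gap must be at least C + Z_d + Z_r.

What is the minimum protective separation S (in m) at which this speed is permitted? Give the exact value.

S_min = 3269/4000 m = 0.8173 m

stop time T_s = (19/20)/5 = 0.1900 s
reaction-phase robot travel = 0.9500·0.0600 = 0.0570 m
robot covers 0.9500·0.1900 − ½·5.0000·0.1900² = 0.0902 m while stopping
human over T_r+T_s: 2.0000·(0.0600+0.1900) = 0.5000 m
residual clearance needed = 0.0800+0.0100+0.0800 = 0.1700 m
S_min ≈ 0.0570+0.0902+0.5000+0.1700  ⇒  S_min = 3269/4000 m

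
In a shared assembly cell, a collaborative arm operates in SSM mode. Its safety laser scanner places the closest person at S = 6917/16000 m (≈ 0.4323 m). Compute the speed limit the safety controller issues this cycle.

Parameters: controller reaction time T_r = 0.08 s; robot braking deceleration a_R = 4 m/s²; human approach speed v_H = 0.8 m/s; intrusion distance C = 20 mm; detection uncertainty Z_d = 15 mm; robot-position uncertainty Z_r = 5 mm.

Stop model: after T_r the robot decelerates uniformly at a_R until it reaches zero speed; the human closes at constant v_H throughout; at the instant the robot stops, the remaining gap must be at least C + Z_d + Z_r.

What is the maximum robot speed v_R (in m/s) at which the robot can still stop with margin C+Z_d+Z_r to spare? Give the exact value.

at the boundary: (1/8)·v² + (7/25)·v + (-5253/16000) = 0
  disc = (7/25)² − 4·(1/8)·(-5253/16000) = 38809/160000 ; √disc = 197/400
  v_R = (−(7/25) + 197/400) / (2·(1/8)) = 17/20 m/s
check:
braking lasts T_s = (17/20)/4 = 0.2125 s
robot in T_r: 0.8500·0.0800 = 0.0680 m
robot covers 0.8500·0.2125 − ½·4.0000·0.2125² = 0.0903 m while stopping
person approaches 0.8000·(0.0800+0.2125) = 0.2340 m
C+Z_d+Z_r = 0.0200+0.0150+0.0050 = 0.0400 m
sum ≈ 0.0680+0.0903+0.2340+0.0400 ≈ 0.4323 m = S ✓

v_R_max = 17/20 m/s = 0.8500 m/s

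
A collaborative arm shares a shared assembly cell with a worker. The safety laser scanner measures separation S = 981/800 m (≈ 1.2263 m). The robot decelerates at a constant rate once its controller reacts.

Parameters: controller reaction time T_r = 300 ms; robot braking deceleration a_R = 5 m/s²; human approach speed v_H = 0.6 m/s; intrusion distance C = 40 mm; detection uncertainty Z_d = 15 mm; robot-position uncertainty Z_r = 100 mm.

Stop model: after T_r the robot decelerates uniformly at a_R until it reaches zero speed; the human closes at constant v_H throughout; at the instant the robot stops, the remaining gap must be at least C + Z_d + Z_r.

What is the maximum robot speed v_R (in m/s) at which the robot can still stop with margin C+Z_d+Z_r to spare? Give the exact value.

v_R_max = 31/20 m/s = 1.5500 m/s

quadratic (1/10)·v² + (21/50)·v + (-713/800) = 0
  disc = (21/50)² − 4·(1/10)·(-713/800) = 5329/10000 ; √disc = 73/100
  v_R = (−(21/50) + 73/100) / (2·(1/10)) = 31/20 m/s
check:
braking lasts T_s = (31/20)/5 = 0.3100 s
robot in T_r: 1.5500·0.3000 = 0.4650 m
robot under decel: 1.5500²/(2·5.0000) = 0.2402 m
human closes 0.6000·0.6100 = 0.3660 m
C+Z_d+Z_r = 0.0400+0.0150+0.1000 = 0.1550 m
sum ≈ 0.4650+0.2402+0.3660+0.1550 ≈ 1.2263 m = S ✓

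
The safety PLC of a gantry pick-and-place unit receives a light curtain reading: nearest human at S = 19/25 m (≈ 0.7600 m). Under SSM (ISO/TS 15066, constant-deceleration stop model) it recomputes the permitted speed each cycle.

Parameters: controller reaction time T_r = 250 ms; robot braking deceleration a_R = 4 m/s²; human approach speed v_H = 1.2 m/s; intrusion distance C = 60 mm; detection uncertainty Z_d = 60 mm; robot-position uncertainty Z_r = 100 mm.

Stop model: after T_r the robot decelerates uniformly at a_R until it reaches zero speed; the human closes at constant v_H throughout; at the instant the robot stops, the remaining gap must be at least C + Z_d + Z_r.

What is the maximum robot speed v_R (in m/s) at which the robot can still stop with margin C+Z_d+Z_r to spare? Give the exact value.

v_R_max = 2/5 m/s = 0.4000 m/s

quadratic (1/8)·v² + (11/20)·v + (-6/25) = 0
  disc = (11/20)² − 4·(1/8)·(-6/25) = 169/400 ; √disc = 13/20
  v_R = (−(11/20) + 13/20) / (2·(1/8)) = 2/5 m/s
check:
braking lasts T_s = (2/5)/4 = 0.1000 s
robot in T_r: 0.4000·0.2500 = 0.1000 m
braking distance = 0.4000²/(2·4.0000) = 0.0200 m
human closes 1.2000·0.3500 = 0.4200 m
C+Z_d+Z_r = 0.0600+0.0600+0.1000 = 0.2200 m
sum ≈ 0.1000+0.0200+0.4200+0.2200 ≈ 0.7600 m = S ✓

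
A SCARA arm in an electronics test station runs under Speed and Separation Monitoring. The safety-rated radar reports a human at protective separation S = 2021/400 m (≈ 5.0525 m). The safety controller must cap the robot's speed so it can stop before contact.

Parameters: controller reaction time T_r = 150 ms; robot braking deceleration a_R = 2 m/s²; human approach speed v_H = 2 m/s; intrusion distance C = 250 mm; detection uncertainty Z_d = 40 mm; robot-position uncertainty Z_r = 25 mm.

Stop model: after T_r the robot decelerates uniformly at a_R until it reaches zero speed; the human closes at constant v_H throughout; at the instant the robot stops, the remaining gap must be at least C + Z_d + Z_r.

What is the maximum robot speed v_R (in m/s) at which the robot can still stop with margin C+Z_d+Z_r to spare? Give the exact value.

v_R_max = 5/2 m/s = 2.5000 m/s

at the boundary: (1/4)·v² + (23/20)·v + (-71/16) = 0
  disc = (23/20)² − 4·(1/4)·(-71/16) = 144/25 ; √disc = 12/5
  v_R = (−(23/20) + 12/5) / (2·(1/4)) = 5/2 m/s
check:
stop time T_s = (5/2)/2 = 1.2500 s
robot in T_r: 2.5000·0.1500 = 0.3750 m
robot under decel: 2.5000²/(2·2.0000) = 1.5625 m
person approaches 2.0000·(0.1500+1.2500) = 2.8000 m
margins: 0.2500+0.0400+0.0250 = 0.3150 m
sum ≈ 0.3750+1.5625+2.8000+0.3150 ≈ 5.0525 m = S ✓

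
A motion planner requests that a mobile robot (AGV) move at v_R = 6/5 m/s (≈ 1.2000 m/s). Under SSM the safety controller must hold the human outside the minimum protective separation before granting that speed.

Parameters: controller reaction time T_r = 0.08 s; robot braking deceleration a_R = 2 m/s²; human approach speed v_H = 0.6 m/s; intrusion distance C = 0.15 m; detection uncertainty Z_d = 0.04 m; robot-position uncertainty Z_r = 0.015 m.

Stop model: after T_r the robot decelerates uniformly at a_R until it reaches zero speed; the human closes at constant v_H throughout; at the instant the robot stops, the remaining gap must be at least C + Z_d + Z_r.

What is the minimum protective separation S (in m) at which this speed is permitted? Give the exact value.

S_min = 1069/1000 m = 1.0690 m

T_s = v_R/a_R = (6/5)/2 = 0.6000 s
robot in T_r: 1.2000·0.0800 = 0.0960 m
robot under decel: 1.2000²/(2·2.0000) = 0.3600 m
person approaches 0.6000·(0.0800+0.6000) = 0.4080 m
margins: 0.1500+0.0400+0.0150 = 0.2050 m
S_min ≈ 0.0960+0.3600+0.4080+0.2050  ⇒  S_min = 1069/1000 m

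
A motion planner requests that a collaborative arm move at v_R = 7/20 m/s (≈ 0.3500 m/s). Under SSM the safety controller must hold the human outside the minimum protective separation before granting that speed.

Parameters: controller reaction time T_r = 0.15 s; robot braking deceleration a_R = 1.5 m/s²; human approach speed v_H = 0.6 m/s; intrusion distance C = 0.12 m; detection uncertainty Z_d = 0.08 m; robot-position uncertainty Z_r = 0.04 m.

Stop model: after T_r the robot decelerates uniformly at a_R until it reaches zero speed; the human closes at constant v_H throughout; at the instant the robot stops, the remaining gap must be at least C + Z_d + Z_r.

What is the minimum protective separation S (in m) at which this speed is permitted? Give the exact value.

S_min = 169/300 m = 0.5633 m

T_s = v_R/a_R = (7/20)/(3/2) = 0.2333 s
robot covers v_R·T_r = 0.3500·0.1500 = 0.0525 m before braking
braking distance = 0.3500²/(2·1.5000) = 0.0408 m
human over T_r+T_s: 0.6000·(0.1500+0.2333) = 0.2300 m
C+Z_d+Z_r = 0.1200+0.0800+0.0400 = 0.2400 m
S_min ≈ 0.0525+0.0408+0.2300+0.2400  ⇒  S_min = 169/300 m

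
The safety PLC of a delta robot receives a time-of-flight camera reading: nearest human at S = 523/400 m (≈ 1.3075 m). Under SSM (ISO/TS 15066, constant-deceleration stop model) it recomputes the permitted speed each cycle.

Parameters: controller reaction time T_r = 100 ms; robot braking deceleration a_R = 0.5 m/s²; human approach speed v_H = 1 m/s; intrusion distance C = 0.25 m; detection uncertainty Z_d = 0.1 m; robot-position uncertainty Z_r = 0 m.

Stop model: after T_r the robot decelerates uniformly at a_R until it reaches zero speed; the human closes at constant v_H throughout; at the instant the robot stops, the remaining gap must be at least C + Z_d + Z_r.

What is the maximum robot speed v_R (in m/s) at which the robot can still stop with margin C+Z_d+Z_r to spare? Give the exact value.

quadratic (1)·v² + (21/10)·v + (-343/400) = 0
  disc = (21/10)² − 4·(1)·(-343/400) = 196/25 ; √disc = 14/5
  v_R = (−(21/10) + 14/5) / (2·(1)) = 7/20 m/s
check:
T_s = v_R/a_R = (7/20)/(1/2) = 0.7000 s
reaction-phase robot travel = 0.3500·0.1000 = 0.0350 m
robot covers 0.3500·0.7000 − ½·0.5000·0.7000² = 0.1225 m while stopping
person approaches 1.0000·(0.1000+0.7000) = 0.8000 m
C+Z_d+Z_r = 0.2500+0.1000+0.0000 = 0.3500 m
sum ≈ 0.0350+0.1225+0.8000+0.3500 ≈ 1.3075 m = S ✓

v_R_max = 7/20 m/s = 0.3500 m/s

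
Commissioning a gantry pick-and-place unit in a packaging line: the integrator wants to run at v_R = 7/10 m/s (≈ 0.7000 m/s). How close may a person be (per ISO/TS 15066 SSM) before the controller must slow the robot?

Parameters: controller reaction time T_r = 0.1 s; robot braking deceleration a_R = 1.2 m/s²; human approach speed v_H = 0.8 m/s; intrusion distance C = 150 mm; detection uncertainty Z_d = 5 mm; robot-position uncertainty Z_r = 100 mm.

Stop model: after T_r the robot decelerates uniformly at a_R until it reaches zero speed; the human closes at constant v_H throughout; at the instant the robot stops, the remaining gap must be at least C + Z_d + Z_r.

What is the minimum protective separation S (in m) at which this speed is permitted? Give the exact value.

stop time T_s = (7/10)/(6/5) = 0.5833 s
robot in T_r: 0.7000·0.1000 = 0.0700 m
robot covers 0.7000·0.5833 − ½·1.2000·0.5833² = 0.2042 m while stopping
person approaches 0.8000·(0.1000+0.5833) = 0.5467 m
margins: 0.1500+0.0050+0.1000 = 0.2550 m
S_min ≈ 0.0700+0.2042+0.5467+0.2550  ⇒  S_min = 1291/1200 m

S_min = 1291/1200 m = 1.0758 m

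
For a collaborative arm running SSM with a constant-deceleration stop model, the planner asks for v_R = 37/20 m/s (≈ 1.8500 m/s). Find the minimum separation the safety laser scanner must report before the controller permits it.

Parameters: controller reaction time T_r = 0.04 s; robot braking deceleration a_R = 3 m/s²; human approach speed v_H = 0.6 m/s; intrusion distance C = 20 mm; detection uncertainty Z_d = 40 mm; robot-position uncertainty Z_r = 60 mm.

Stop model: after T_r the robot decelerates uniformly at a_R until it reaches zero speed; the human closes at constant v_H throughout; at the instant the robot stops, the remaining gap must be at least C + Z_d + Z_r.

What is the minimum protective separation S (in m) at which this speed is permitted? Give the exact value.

S_min = 13901/12000 m = 1.1584 m

braking lasts T_s = (37/20)/3 = 0.6167 s
robot covers v_R·T_r = 1.8500·0.0400 = 0.0740 m before braking
robot covers 1.8500·0.6167 − ½·3.0000·0.6167² = 0.5704 m while stopping
human over T_r+T_s: 0.6000·(0.0400+0.6167) = 0.3940 m
margins: 0.0200+0.0400+0.0600 = 0.1200 m
S_min ≈ 0.0740+0.5704+0.3940+0.1200  ⇒  S_min = 13901/12000 m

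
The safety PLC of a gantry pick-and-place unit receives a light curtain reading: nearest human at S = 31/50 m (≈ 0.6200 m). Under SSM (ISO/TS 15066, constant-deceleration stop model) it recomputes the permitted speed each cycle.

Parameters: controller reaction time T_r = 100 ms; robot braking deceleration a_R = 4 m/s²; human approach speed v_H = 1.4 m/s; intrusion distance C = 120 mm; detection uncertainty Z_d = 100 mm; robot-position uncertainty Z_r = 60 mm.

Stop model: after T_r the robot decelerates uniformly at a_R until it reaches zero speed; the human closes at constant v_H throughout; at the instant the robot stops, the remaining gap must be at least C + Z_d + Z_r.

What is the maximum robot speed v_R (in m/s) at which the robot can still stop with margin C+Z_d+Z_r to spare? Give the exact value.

v_R_max = 2/5 m/s = 0.4000 m/s

at the boundary: (1/8)·v² + (9/20)·v + (-1/5) = 0
  disc = (9/20)² − 4·(1/8)·(-1/5) = 121/400 ; √disc = 11/20
  v_R = (−(9/20) + 11/20) / (2·(1/8)) = 2/5 m/s
check:
braking lasts T_s = (2/5)/4 = 0.1000 s
reaction-phase robot travel = 0.4000·0.1000 = 0.0400 m
robot covers 0.4000·0.1000 − ½·4.0000·0.1000² = 0.0200 m while stopping
person approaches 1.4000·(0.1000+0.1000) = 0.2800 m
margins: 0.1200+0.1000+0.0600 = 0.2800 m
sum ≈ 0.0400+0.0200+0.2800+0.2800 ≈ 0.6200 m = S ✓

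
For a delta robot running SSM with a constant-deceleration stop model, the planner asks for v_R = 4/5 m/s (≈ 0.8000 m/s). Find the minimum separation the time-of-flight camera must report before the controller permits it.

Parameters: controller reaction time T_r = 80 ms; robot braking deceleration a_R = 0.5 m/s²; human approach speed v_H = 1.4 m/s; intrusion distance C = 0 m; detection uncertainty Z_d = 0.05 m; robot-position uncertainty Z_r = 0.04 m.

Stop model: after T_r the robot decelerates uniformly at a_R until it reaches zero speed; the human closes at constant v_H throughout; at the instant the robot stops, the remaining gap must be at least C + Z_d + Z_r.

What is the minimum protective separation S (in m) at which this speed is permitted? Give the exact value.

S_min = 1573/500 m = 3.1460 m

T_s = v_R/a_R = (4/5)/(1/2) = 1.6000 s
robot in T_r: 0.8000·0.0800 = 0.0640 m
robot under decel: 0.8000²/(2·0.5000) = 0.6400 m
person approaches 1.4000·(0.0800+1.6000) = 2.3520 m
margins: 0.0000+0.0500+0.0400 = 0.0900 m
S_min ≈ 0.0640+0.6400+2.3520+0.0900  ⇒  S_min = 1573/500 m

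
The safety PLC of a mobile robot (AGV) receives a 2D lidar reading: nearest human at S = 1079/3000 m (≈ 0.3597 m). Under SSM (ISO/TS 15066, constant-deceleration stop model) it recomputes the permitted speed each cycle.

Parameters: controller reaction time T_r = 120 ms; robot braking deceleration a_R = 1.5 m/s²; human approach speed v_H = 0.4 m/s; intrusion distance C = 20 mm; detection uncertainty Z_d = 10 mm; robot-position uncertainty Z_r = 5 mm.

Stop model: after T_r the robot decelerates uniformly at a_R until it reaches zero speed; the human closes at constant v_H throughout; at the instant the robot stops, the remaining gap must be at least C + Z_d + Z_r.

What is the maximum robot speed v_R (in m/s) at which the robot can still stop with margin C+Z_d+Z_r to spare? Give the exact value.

collect terms ⇒ (1/3)·v_R² + (29/75)·v_R + (-83/300) = 0
  disc = (29/75)² − 4·(1/3)·(-83/300) = 324/625 ; √disc = 18/25
  v_R = (−(29/75) + 18/25) / (2·(1/3)) = 1/2 m/s
check:
stop time T_s = (1/2)/(3/2) = 0.3333 s
reaction-phase robot travel = 0.5000·0.1200 = 0.0600 m
braking distance = 0.5000²/(2·1.5000) = 0.0833 m
human over T_r+T_s: 0.4000·(0.1200+0.3333) = 0.1813 m
residual clearance needed = 0.0200+0.0100+0.0050 = 0.0350 m
sum ≈ 0.0600+0.0833+0.1813+0.0350 ≈ 0.3597 m = S ✓

v_R_max = 1/2 m/s = 0.5000 m/s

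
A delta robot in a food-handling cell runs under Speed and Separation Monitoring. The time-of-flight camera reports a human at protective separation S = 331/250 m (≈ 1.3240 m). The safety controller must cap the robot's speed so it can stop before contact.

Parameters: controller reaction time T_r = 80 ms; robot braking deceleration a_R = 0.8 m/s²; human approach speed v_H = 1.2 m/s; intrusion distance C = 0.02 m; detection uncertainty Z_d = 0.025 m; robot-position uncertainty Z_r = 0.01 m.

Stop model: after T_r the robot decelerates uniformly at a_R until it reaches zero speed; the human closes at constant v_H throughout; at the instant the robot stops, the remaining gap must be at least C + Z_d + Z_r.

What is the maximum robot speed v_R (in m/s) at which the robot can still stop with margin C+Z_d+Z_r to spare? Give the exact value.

collect terms ⇒ (5/8)·v_R² + (79/50)·v_R + (-1173/1000) = 0
  disc = (79/50)² − 4·(5/8)·(-1173/1000) = 54289/10000 ; √disc = 233/100
  v_R = (−(79/50) + 233/100) / (2·(5/8)) = 3/5 m/s
check:
T_s = v_R/a_R = (3/5)/(4/5) = 0.7500 s
reaction-phase robot travel = 0.6000·0.0800 = 0.0480 m
robot covers 0.6000·0.7500 − ½·0.8000·0.7500² = 0.2250 m while stopping
human closes 1.2000·0.8300 = 0.9960 m
residual clearance needed = 0.0200+0.0250+0.0100 = 0.0550 m
sum ≈ 0.0480+0.2250+0.9960+0.0550 ≈ 1.3240 m = S ✓

v_R_max = 3/5 m/s = 0.6000 m/s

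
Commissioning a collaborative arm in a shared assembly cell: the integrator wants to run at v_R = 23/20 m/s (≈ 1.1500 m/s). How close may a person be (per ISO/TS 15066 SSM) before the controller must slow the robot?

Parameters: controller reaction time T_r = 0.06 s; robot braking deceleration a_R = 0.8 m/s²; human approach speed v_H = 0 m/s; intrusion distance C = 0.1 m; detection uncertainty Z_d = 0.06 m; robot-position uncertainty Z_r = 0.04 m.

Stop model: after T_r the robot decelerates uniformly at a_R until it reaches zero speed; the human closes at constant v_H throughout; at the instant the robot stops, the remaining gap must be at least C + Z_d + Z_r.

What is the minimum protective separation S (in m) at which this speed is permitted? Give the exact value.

S_min = 17529/16000 m = 1.0956 m

T_s = v_R/a_R = (23/20)/(4/5) = 1.4375 s
reaction-phase robot travel = 1.1500·0.0600 = 0.0690 m
robot under decel: 1.1500²/(2·0.8000) = 0.8266 m
human closes 0.0000·1.4975 = 0.0000 m
residual clearance needed = 0.1000+0.0600+0.0400 = 0.2000 m
S_min ≈ 0.0690+0.8266+0.0000+0.2000  ⇒  S_min = 17529/16000 m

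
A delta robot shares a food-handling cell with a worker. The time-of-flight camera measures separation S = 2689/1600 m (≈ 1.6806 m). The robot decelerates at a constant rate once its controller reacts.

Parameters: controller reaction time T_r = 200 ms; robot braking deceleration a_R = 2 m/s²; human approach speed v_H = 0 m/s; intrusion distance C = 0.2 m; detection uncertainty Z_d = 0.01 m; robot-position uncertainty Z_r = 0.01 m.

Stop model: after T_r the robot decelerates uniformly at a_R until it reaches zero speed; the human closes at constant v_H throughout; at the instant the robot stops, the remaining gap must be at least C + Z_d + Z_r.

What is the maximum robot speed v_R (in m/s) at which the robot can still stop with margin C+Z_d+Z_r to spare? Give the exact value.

v_R_max = 41/20 m/s = 2.0500 m/s

at the boundary: (1/4)·v² + (1/5)·v + (-2337/1600) = 0
  disc = (1/5)² − 4·(1/4)·(-2337/1600) = 2401/1600 ; √disc = 49/40
  v_R = (−(1/5) + 49/40) / (2·(1/4)) = 41/20 m/s
check:
T_s = v_R/a_R = (41/20)/2 = 1.0250 s
reaction-phase robot travel = 2.0500·0.2000 = 0.4100 m
braking distance = 2.0500²/(2·2.0000) = 1.0506 m
human closes 0.0000·1.2250 = 0.0000 m
residual clearance needed = 0.2000+0.0100+0.0100 = 0.2200 m
sum ≈ 0.4100+1.0506+0.0000+0.2200 ≈ 1.6806 m = S ✓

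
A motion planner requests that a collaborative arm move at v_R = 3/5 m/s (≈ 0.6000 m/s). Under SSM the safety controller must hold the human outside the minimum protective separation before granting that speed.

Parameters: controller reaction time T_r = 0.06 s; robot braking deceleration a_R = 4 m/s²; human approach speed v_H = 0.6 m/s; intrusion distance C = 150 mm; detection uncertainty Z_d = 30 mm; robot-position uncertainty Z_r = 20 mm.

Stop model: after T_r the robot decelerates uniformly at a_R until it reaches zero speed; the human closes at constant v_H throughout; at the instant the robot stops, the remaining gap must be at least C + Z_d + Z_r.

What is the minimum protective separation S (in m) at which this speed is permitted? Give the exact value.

braking lasts T_s = (3/5)/4 = 0.1500 s
robot covers v_R·T_r = 0.6000·0.0600 = 0.0360 m before braking
robot covers 0.6000·0.1500 − ½·4.0000·0.1500² = 0.0450 m while stopping
human closes 0.6000·0.2100 = 0.1260 m
residual clearance needed = 0.1500+0.0300+0.0200 = 0.2000 m
S_min ≈ 0.0360+0.0450+0.1260+0.2000  ⇒  S_min = 407/1000 m

S_min = 407/1000 m = 0.4070 m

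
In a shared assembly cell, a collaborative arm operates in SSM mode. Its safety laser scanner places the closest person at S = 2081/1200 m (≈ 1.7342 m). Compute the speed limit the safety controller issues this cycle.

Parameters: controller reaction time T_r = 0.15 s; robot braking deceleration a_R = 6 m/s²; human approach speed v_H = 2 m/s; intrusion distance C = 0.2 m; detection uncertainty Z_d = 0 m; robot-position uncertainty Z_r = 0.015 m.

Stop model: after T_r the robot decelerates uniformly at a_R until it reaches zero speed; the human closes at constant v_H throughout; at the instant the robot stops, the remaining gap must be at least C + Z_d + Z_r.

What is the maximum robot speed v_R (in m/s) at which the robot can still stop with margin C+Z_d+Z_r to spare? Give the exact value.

v_R_max = 19/10 m/s = 1.9000 m/s

quadratic (1/12)·v² + (29/60)·v + (-1463/1200) = 0
  disc = (29/60)² − 4·(1/12)·(-1463/1200) = 16/25 ; √disc = 4/5
  v_R = (−(29/60) + 4/5) / (2·(1/12)) = 19/10 m/s
check:
T_s = v_R/a_R = (19/10)/6 = 0.3167 s
robot covers v_R·T_r = 1.9000·0.1500 = 0.2850 m before braking
robot covers 1.9000·0.3167 − ½·6.0000·0.3167² = 0.3008 m while stopping
human over T_r+T_s: 2.0000·(0.1500+0.3167) = 0.9333 m
C+Z_d+Z_r = 0.2000+0.0000+0.0150 = 0.2150 m
sum ≈ 0.2850+0.3008+0.9333+0.2150 ≈ 1.7342 m = S ✓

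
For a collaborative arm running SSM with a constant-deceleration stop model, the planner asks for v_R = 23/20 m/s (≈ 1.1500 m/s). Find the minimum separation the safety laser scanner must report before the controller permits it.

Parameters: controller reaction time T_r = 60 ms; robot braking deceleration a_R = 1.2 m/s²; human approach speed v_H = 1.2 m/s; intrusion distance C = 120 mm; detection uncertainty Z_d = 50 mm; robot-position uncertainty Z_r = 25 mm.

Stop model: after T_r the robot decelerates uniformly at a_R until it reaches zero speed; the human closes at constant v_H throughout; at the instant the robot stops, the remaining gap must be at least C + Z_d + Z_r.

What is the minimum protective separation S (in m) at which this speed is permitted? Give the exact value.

stop time T_s = (23/20)/(6/5) = 0.9583 s
robot covers v_R·T_r = 1.1500·0.0600 = 0.0690 m before braking
robot covers 1.1500·0.9583 − ½·1.2000·0.9583² = 0.5510 m while stopping
human closes 1.2000·1.0183 = 1.2220 m
C+Z_d+Z_r = 0.1200+0.0500+0.0250 = 0.1950 m
S_min ≈ 0.0690+0.5510+1.2220+0.1950  ⇒  S_min = 48889/24000 m

S_min = 48889/24000 m = 2.0370 m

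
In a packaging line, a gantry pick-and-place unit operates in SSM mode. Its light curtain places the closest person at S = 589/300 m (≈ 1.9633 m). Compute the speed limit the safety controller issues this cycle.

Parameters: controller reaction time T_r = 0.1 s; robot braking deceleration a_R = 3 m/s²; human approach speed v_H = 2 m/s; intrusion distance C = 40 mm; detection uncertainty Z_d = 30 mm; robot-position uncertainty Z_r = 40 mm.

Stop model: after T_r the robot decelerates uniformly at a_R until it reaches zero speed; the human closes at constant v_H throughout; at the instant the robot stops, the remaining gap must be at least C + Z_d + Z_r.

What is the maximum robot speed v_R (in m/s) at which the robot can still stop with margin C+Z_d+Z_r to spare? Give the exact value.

v_R_max = 8/5 m/s = 1.6000 m/s

collect terms ⇒ (1/6)·v_R² + (23/30)·v_R + (-124/75) = 0
  disc = (23/30)² − 4·(1/6)·(-124/75) = 169/100 ; √disc = 13/10
  v_R = (−(23/30) + 13/10) / (2·(1/6)) = 8/5 m/s
check:
stop time T_s = (8/5)/3 = 0.5333 s
robot covers v_R·T_r = 1.6000·0.1000 = 0.1600 m before braking
braking distance = 1.6000²/(2·3.0000) = 0.4267 m
person approaches 2.0000·(0.1000+0.5333) = 1.2667 m
C+Z_d+Z_r = 0.0400+0.0300+0.0400 = 0.1100 m
sum ≈ 0.1600+0.4267+1.2667+0.1100 ≈ 1.9633 m = S ✓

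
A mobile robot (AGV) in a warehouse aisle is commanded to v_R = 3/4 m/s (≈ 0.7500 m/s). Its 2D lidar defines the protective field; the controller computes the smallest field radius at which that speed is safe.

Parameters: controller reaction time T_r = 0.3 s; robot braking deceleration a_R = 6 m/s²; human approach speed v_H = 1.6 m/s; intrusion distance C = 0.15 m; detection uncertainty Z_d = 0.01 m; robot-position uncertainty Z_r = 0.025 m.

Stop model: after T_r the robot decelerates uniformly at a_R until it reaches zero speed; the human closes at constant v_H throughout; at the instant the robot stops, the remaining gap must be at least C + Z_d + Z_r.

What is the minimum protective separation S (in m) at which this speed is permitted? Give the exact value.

S_min = 1819/1600 m = 1.1369 m

braking lasts T_s = (3/4)/6 = 0.1250 s
robot covers v_R·T_r = 0.7500·0.3000 = 0.2250 m before braking
robot covers 0.7500·0.1250 − ½·6.0000·0.1250² = 0.0469 m while stopping
human over T_r+T_s: 1.6000·(0.3000+0.1250) = 0.6800 m
C+Z_d+Z_r = 0.1500+0.0100+0.0250 = 0.1850 m
S_min ≈ 0.2250+0.0469+0.6800+0.1850  ⇒  S_min = 1819/1600 m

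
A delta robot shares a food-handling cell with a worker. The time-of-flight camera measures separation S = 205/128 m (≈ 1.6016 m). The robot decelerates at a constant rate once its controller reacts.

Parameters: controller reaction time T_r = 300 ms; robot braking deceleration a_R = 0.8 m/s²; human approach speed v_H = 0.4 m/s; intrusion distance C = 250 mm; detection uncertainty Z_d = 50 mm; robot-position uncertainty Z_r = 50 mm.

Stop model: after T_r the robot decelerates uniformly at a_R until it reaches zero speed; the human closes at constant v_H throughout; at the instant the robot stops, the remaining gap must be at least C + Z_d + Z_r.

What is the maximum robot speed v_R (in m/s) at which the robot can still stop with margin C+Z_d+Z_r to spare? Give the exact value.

collect terms ⇒ (5/8)·v_R² + (4/5)·v_R + (-3621/3200) = 0
  disc = (4/5)² − 4·(5/8)·(-3621/3200) = 22201/6400 ; √disc = 149/80
  v_R = (−(4/5) + 149/80) / (2·(5/8)) = 17/20 m/s
check:
stop time T_s = (17/20)/(4/5) = 1.0625 s
robot covers v_R·T_r = 0.8500·0.3000 = 0.2550 m before braking
robot covers 0.8500·1.0625 − ½·0.8000·1.0625² = 0.4516 m while stopping
person approaches 0.4000·(0.3000+1.0625) = 0.5450 m
C+Z_d+Z_r = 0.2500+0.0500+0.0500 = 0.3500 m
sum ≈ 0.2550+0.4516+0.5450+0.3500 ≈ 1.6016 m = S ✓

v_R_max = 17/20 m/s = 0.8500 m/s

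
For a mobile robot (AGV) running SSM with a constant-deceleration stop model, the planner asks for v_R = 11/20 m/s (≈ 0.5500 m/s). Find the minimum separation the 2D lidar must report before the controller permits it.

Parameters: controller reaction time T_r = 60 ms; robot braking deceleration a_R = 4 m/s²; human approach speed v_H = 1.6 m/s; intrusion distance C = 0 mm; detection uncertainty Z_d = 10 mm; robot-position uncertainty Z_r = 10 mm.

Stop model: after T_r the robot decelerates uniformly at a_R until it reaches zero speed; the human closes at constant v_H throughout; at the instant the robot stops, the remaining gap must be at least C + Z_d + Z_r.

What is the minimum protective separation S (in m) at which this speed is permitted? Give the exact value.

stop time T_s = (11/20)/4 = 0.1375 s
robot covers v_R·T_r = 0.5500·0.0600 = 0.0330 m before braking
braking distance = 0.5500²/(2·4.0000) = 0.0378 m
human over T_r+T_s: 1.6000·(0.0600+0.1375) = 0.3160 m
margins: 0.0000+0.0100+0.0100 = 0.0200 m
S_min ≈ 0.0330+0.0378+0.3160+0.0200  ⇒  S_min = 6509/16000 m

S_min = 6509/16000 m = 0.4068 m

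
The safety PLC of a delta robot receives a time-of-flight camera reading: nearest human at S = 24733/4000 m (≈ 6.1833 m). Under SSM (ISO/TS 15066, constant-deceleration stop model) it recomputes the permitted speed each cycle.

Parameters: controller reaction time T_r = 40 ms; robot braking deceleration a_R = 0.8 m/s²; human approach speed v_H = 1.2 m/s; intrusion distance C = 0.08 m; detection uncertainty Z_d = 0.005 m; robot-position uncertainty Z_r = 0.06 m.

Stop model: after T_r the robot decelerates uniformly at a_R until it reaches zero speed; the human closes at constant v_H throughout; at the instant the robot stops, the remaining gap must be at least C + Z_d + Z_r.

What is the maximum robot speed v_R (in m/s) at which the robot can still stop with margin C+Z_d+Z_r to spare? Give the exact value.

v_R_max = 21/10 m/s = 2.1000 m/s

quadratic (5/8)·v² + (77/50)·v + (-23961/4000) = 0
  disc = (77/50)² − 4·(5/8)·(-23961/4000) = 693889/40000 ; √disc = 833/200
  v_R = (−(77/50) + 833/200) / (2·(5/8)) = 21/10 m/s
check:
stop time T_s = (21/10)/(4/5) = 2.6250 s
robot covers v_R·T_r = 2.1000·0.0400 = 0.0840 m before braking
robot covers 2.1000·2.6250 − ½·0.8000·2.6250² = 2.7563 m while stopping
human over T_r+T_s: 1.2000·(0.0400+2.6250) = 3.1980 m
margins: 0.0800+0.0050+0.0600 = 0.1450 m
sum ≈ 0.0840+2.7563+3.1980+0.1450 ≈ 6.1833 m = S ✓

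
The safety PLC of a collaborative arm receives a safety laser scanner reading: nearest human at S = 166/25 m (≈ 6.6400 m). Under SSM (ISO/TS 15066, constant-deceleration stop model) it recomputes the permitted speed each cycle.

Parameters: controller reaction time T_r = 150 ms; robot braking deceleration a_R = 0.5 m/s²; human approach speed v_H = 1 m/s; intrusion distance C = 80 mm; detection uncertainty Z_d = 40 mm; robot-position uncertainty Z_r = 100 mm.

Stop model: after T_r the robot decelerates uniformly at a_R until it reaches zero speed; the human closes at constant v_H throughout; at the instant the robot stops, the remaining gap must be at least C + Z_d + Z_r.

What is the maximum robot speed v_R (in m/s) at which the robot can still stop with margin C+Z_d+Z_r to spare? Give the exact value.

v_R_max = 33/20 m/s = 1.6500 m/s

quadratic (1)·v² + (43/20)·v + (-627/100) = 0
  disc = (43/20)² − 4·(1)·(-627/100) = 11881/400 ; √disc = 109/20
  v_R = (−(43/20) + 109/20) / (2·(1)) = 33/20 m/s
check:
T_s = v_R/a_R = (33/20)/(1/2) = 3.3000 s
robot in T_r: 1.6500·0.1500 = 0.2475 m
robot under decel: 1.6500²/(2·0.5000) = 2.7225 m
human over T_r+T_s: 1.0000·(0.1500+3.3000) = 3.4500 m
residual clearance needed = 0.0800+0.0400+0.1000 = 0.2200 m
sum ≈ 0.2475+2.7225+3.4500+0.2200 ≈ 6.6400 m = S ✓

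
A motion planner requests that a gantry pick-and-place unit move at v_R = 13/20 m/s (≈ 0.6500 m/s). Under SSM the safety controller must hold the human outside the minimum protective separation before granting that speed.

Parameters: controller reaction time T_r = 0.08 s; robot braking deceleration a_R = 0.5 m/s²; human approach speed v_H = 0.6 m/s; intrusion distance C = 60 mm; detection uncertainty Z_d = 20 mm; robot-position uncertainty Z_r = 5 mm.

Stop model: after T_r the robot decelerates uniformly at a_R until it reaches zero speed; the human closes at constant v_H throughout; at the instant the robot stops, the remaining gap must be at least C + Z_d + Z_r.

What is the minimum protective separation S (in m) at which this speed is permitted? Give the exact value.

S_min = 111/80 m = 1.3875 m

braking lasts T_s = (13/20)/(1/2) = 1.3000 s
robot in T_r: 0.6500·0.0800 = 0.0520 m
robot covers 0.6500·1.3000 − ½·0.5000·1.3000² = 0.4225 m while stopping
human over T_r+T_s: 0.6000·(0.0800+1.3000) = 0.8280 m
residual clearance needed = 0.0600+0.0200+0.0050 = 0.0850 m
S_min ≈ 0.0520+0.4225+0.8280+0.0850  ⇒  S_min = 111/80 m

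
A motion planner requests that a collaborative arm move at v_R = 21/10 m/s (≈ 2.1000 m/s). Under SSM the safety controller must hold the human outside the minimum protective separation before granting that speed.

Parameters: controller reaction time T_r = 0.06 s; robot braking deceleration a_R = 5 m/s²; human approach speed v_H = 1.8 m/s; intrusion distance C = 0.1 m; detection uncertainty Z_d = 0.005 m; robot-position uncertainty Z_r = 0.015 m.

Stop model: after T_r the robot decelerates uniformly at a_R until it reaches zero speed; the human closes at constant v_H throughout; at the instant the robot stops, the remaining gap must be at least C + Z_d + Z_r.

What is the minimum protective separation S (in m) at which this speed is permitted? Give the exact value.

S_min = 1551/1000 m = 1.5510 m

braking lasts T_s = (21/10)/5 = 0.4200 s
robot covers v_R·T_r = 2.1000·0.0600 = 0.1260 m before braking
robot under decel: 2.1000²/(2·5.0000) = 0.4410 m
person approaches 1.8000·(0.0600+0.4200) = 0.8640 m
margins: 0.1000+0.0050+0.0150 = 0.1200 m
S_min ≈ 0.1260+0.4410+0.8640+0.1200  ⇒  S_min = 1551/1000 m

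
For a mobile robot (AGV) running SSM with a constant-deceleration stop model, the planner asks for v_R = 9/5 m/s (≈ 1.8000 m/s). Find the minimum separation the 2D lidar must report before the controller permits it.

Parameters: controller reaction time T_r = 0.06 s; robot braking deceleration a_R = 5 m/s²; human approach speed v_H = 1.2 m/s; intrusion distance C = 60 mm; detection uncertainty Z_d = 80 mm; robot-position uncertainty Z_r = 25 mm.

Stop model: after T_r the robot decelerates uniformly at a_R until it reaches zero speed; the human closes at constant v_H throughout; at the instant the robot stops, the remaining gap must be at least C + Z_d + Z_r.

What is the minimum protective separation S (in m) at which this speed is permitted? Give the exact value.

stop time T_s = (9/5)/5 = 0.3600 s
robot covers v_R·T_r = 1.8000·0.0600 = 0.1080 m before braking
robot under decel: 1.8000²/(2·5.0000) = 0.3240 m
person approaches 1.2000·(0.0600+0.3600) = 0.5040 m
margins: 0.0600+0.0800+0.0250 = 0.1650 m
S_min ≈ 0.1080+0.3240+0.5040+0.1650  ⇒  S_min = 1101/1000 m

S_min = 1101/1000 m = 1.1010 m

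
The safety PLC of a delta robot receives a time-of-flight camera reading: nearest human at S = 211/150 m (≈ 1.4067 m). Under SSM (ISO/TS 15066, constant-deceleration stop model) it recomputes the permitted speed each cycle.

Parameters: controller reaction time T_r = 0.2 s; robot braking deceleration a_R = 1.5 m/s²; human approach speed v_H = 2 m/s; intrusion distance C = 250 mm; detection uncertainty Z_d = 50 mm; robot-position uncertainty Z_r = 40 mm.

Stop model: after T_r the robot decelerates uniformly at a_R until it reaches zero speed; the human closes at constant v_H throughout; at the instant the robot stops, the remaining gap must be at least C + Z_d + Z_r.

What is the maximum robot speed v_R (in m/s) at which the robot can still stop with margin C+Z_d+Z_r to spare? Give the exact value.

collect terms ⇒ (1/3)·v_R² + (23/15)·v_R + (-2/3) = 0
  disc = (23/15)² − 4·(1/3)·(-2/3) = 81/25 ; √disc = 9/5
  v_R = (−(23/15) + 9/5) / (2·(1/3)) = 2/5 m/s
check:
T_s = v_R/a_R = (2/5)/(3/2) = 0.2667 s
reaction-phase robot travel = 0.4000·0.2000 = 0.0800 m
braking distance = 0.4000²/(2·1.5000) = 0.0533 m
human over T_r+T_s: 2.0000·(0.2000+0.2667) = 0.9333 m
C+Z_d+Z_r = 0.2500+0.0500+0.0400 = 0.3400 m
sum ≈ 0.0800+0.0533+0.9333+0.3400 ≈ 1.4067 m = S ✓

v_R_max = 2/5 m/s = 0.4000 m/s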